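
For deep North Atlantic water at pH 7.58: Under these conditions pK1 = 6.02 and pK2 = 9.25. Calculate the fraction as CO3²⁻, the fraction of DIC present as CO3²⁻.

α₂ = 0.0204

α₂ = 1 / (1 + [H⁺]/K2 + [H⁺]²/(K1K2)) = 1 / (1 + 10^+1.67 + 10^+0.11)
   = 1 / (1 + 46.774 + 1.2882) = 1/49.062 = 0.02038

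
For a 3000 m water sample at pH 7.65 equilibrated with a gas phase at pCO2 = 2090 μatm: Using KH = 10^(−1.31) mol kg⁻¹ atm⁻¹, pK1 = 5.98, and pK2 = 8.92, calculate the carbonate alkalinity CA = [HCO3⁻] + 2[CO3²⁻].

[CO2*] = KH · pCO2 = 10^(−1.31) × 2090×10^-6 = 1.024×10^-4 mol/kg
α₀ = 1/(1 + K1/[H⁺] + K1K2/[H⁺]²) = 1/(1 + 10^+1.67 + 10^+0.40) = 0.01989
DIC = [CO2*]/α₀ = 1.024×10^-4 / 0.01989 = 5.147 mmol/kg
CA = (α₁ + 2α₂)·DIC = (0.9302 + 2×0.04995) × 5.147 = 5.30 mmol/kg

CA = 5.30 mmol/kg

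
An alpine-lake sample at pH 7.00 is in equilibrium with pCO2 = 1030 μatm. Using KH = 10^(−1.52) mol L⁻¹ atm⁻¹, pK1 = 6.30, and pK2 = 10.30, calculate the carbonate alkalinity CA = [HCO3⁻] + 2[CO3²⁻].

CA = 0.156 mmol/L

[CO2*] = KH · pCO2 = 10^(−1.52) × 1030×10^-6 = 3.111×10^-5 mol/L
α₀ = 1/(1 + K1/[H⁺] + K1K2/[H⁺]²) = 1/(1 + 10^+0.70 + 10^-2.60) = 0.1663
DIC = [CO2*]/α₀ = 3.111×10^-5 / 0.1663 = 0.1871 mmol/L
CA = (α₁ + 2α₂)·DIC = (0.8333 + 2×0.0004176) × 0.1871 = 0.156 mmol/L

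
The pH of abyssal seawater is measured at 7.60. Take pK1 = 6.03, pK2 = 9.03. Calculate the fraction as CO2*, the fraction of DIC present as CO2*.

α₀ = 1 / (1 + K1/[H⁺] + K1K2/[H⁺]²) = 1 / (1 + 10^+1.57 + 10^+0.14)
   = 1 / (1 + 37.154 + 1.3804) = 1/39.534 = 0.02529

α₀ = 0.0253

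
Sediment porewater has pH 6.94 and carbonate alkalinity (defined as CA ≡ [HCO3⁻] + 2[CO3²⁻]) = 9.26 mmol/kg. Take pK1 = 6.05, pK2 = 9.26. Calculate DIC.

CA = [HCO3⁻] + 2[CO3²⁻] = (α₁ + 2α₂)·DIC
At pH 6.94: [H⁺]/K1 = 10^-0.89 = 0.12882, K2/[H⁺] = 10^-2.32 = 0.0047863
α₁ = 1/(1 + 0.12882 + 0.0047863) = 1/1.1336 = 0.8821; α₂ = α₁·K2/[H⁺] = 0.004222
α₁ + 2α₂ = 0.8906
DIC = CA / (α₁ + 2α₂) = 9.26 / 0.8906 = 10.4 mmol/kg

DIC = 10.4 mmol/kg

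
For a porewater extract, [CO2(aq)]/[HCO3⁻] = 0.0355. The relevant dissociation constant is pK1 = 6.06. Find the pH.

From K1 = [H⁺][HCO3⁻]/[CO2(aq)]:  pH = pK1 − log₁₀([CO2(aq)]/[HCO3⁻])
log₁₀(0.0355) = -1.450
pH = 6.06 − (-1.450) = 7.51

pH = 7.51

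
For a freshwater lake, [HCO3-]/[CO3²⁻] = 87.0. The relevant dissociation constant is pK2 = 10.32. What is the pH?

pH = 8.38

From K2 = [H⁺][CO3²⁻]/[HCO3-]:  pH = pK2 − log₁₀([HCO3-]/[CO3²⁻])
log₁₀(87.0) = +1.940
pH = 10.32 − (+1.940) = 8.38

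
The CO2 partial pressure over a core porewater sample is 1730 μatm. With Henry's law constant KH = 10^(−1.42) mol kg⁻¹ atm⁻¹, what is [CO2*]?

[CO2*] = 65.8 μmol/kg

KH = 10^(−1.42) = 3.802×10^-2 mol kg⁻¹ atm⁻¹
[CO2*] = KH · pCO2 = 3.802×10^-2 × 1730×10^-6 atm = 6.58×10^-5 mol/kg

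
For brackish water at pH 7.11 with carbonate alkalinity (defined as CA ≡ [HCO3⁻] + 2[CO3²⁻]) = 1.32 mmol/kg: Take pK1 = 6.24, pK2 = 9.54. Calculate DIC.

DIC = 1.49 mmol/kg

CA = [HCO3⁻] + 2[CO3²⁻] = (α₁ + 2α₂)·DIC
At pH 7.11: [H⁺]/K1 = 10^-0.87 = 0.13490, K2/[H⁺] = 10^-2.43 = 0.0037154
α₁ = 1/(1 + 0.13490 + 0.0037154) = 1/1.1386 = 0.8783; α₂ = α₁·K2/[H⁺] = 0.003263
α₁ + 2α₂ = 0.8848
DIC = CA / (α₁ + 2α₂) = 1.32 / 0.8848 = 1.49 mmol/kg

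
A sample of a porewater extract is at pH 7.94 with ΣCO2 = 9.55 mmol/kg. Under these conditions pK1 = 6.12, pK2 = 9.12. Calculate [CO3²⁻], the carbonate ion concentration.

α₂ = 1 / (1 + [H⁺]/K2 + [H⁺]²/(K1K2)) = 1 / (1 + 10^+1.18 + 10^-0.64)
   = 1 / (1 + 15.136 + 0.22909) = 1/16.365 = 0.06111
[CO3²⁻] = α₂ × DIC = 0.06111 × 9.55 = 0.584 mmol/kg

[CO3²⁻] = 0.584 mmol/kg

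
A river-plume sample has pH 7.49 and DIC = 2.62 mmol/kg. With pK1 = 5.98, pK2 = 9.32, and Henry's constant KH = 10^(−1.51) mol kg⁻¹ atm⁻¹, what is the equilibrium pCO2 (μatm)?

α₀ = 1 / (1 + K1/[H⁺] + K1K2/[H⁺]²) = 1 / (1 + 10^+1.51 + 10^-0.32)
   = 1 / (1 + 32.359 + 0.47863) = 1/33.838 = 0.02955
[CO2*] = α₀ × DIC = 0.02955 × 2.62 = 0.07743 mmol/kg
pCO2 = [CO2*]/KH = 7.743×10^-5 / 3.090×10^-2 = 2510 μatm

pCO2 = 2510 μatm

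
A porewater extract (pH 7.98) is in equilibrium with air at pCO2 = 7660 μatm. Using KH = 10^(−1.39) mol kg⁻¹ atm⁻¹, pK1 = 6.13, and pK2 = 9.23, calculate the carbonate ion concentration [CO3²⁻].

[CO2*] = KH · pCO2 = 10^(−1.39) × 7660×10^-6 = 3.121×10^-4 mol/kg
α₀ = 1/(1 + K1/[H⁺] + K1K2/[H⁺]²) = 1/(1 + 10^+1.85 + 10^+0.60) = 0.01320
DIC = [CO2*]/α₀ = 3.121×10^-4 / 0.01320 = 23.65 mmol/kg
[CO3²⁻] = α₂·DIC; α₂ = 0.05254, so [CO3²⁻] = 0.05254 × 23.65 = 1.24 mmol/kg

[CO3²⁻] = 1.24 mmol/kg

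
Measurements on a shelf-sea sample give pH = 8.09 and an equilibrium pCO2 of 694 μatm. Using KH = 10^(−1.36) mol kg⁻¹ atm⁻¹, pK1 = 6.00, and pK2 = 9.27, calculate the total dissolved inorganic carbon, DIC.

DIC = 4.00 mmol/kg

[CO2*] = KH · pCO2 = 10^(−1.36) × 694×10^-6 = 3.029×10^-5 mol/kg
α₀ = 1/(1 + K1/[H⁺] + K1K2/[H⁺]²) = 1/(1 + 10^+2.09 + 10^+0.91) = 0.007567
DIC = [CO2*]/α₀ = 3.029×10^-5 / 0.007567 = 4.00 mmol/kg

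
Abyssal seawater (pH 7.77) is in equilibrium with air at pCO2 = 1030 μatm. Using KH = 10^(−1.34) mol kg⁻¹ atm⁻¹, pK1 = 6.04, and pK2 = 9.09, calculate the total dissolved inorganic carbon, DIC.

DIC = 2.70 mmol/kg

[CO2*] = KH · pCO2 = 10^(−1.34) × 1030×10^-6 = 4.708×10^-5 mol/kg
α₀ = 1/(1 + K1/[H⁺] + K1K2/[H⁺]²) = 1/(1 + 10^+1.73 + 10^+0.41) = 0.01746
DIC = [CO2*]/α₀ = 4.708×10^-5 / 0.01746 = 2.70 mmol/kg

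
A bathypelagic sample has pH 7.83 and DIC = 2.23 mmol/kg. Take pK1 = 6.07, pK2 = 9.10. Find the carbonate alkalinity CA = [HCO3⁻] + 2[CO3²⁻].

CA = [HCO3⁻] + 2[CO3²⁻] = (α₁ + 2α₂)·DIC
At pH 7.83: [H⁺]/K1 = 10^-1.76 = 0.017378, K2/[H⁺] = 10^-1.27 = 0.053703
α₁ = 1/(1 + 0.017378 + 0.053703) = 1/1.0711 = 0.9336; α₂ = α₁·K2/[H⁺] = 0.05014
α₁ + 2α₂ = 1.0339
CA = 1.0339 × 2.23 = 2.31 mmol/kg

CA = 2.31 mmol/kg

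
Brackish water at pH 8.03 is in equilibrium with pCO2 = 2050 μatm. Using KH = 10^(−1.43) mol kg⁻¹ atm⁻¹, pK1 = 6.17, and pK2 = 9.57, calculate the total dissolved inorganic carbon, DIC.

DIC = 5.75 mmol/kg

[CO2*] = KH · pCO2 = 10^(−1.43) × 2050×10^-6 = 7.616×10^-5 mol/kg
α₀ = 1/(1 + K1/[H⁺] + K1K2/[H⁺]²) = 1/(1 + 10^+1.86 + 10^+0.32) = 0.01324
DIC = [CO2*]/α₀ = 7.616×10^-5 / 0.01324 = 5.75 mmol/kg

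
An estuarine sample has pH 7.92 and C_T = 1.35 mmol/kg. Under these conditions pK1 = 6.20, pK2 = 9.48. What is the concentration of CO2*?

[CO2*] = 0.0246 mmol/kg

α₀ = 1 / (1 + K1/[H⁺] + K1K2/[H⁺]²) = 1 / (1 + 10^+1.72 + 10^+0.16)
   = 1 / (1 + 52.481 + 1.4454) = 1/54.926 = 0.01821
[CO2*] = α₀ × DIC = 0.01821 × 1.35 = 0.0246 mmol/kg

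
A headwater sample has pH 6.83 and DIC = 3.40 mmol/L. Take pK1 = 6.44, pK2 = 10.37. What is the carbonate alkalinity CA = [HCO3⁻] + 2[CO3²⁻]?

CA = 2.42 mmol/L

CA = [HCO3⁻] + 2[CO3²⁻] = (α₁ + 2α₂)·DIC
At pH 6.83: [H⁺]/K1 = 10^-0.39 = 0.40738, K2/[H⁺] = 10^-3.54 = 0.00028840
α₁ = 1/(1 + 0.40738 + 0.00028840) = 1/1.4077 = 0.7104; α₂ = α₁·K2/[H⁺] = 0.0002049
α₁ + 2α₂ = 0.7108
CA = 0.7108 × 3.40 = 2.42 mmol/L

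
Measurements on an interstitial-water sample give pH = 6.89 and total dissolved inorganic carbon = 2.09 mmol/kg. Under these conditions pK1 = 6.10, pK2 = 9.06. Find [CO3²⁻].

α₂ = 1 / (1 + [H⁺]/K2 + [H⁺]²/(K1K2)) = 1 / (1 + 10^+2.17 + 10^+1.38)
   = 1 / (1 + 147.91 + 23.988) = 1/172.90 = 0.005784
[CO3²⁻] = α₂ × DIC = 0.005784 × 2.09 = 0.0121 mmol/kg = 12.1 μmol/kg

[CO3²⁻] = 12.1 μmol/kg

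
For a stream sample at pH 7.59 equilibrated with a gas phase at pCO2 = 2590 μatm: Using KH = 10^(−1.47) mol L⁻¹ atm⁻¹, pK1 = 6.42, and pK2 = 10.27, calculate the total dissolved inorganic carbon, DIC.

[CO2*] = KH · pCO2 = 10^(−1.47) × 2590×10^-6 = 8.776×10^-5 mol/L
α₀ = 1/(1 + K1/[H⁺] + K1K2/[H⁺]²) = 1/(1 + 10^+1.17 + 10^-1.51) = 0.06320
DIC = [CO2*]/α₀ = 8.776×10^-5 / 0.06320 = 1.39 mmol/L

DIC = 1.39 mmol/L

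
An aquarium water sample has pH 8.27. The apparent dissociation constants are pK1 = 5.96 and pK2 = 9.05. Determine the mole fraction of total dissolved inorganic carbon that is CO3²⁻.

α₂ = 1 / (1 + [H⁺]/K2 + [H⁺]²/(K1K2)) = 1 / (1 + 10^+0.78 + 10^-1.53)
   = 1 / (1 + 6.0256 + 0.029512) = 1/7.0551 = 0.1417

α₂ = 0.142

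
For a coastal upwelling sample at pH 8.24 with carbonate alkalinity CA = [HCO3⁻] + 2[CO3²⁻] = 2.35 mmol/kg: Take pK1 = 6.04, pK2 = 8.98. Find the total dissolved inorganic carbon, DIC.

CA = [HCO3⁻] + 2[CO3²⁻] = (α₁ + 2α₂)·DIC
At pH 8.24: [H⁺]/K1 = 10^-2.20 = 0.0063096, K2/[H⁺] = 10^-0.74 = 0.18197
α₁ = 1/(1 + 0.0063096 + 0.18197) = 1/1.1883 = 0.8416; α₂ = α₁·K2/[H⁺] = 0.1531
α₁ + 2α₂ = 1.1478
DIC = CA / (α₁ + 2α₂) = 2.35 / 1.1478 = 2.05 mmol/kg

DIC = 2.05 mmol/kg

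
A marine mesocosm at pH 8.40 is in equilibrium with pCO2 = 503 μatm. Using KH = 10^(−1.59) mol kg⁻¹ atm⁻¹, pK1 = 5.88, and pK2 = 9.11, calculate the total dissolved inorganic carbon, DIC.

[CO2*] = KH · pCO2 = 10^(−1.59) × 503×10^-6 = 1.293×10^-5 mol/kg
α₀ = 1/(1 + K1/[H⁺] + K1K2/[H⁺]²) = 1/(1 + 10^+2.52 + 10^+1.81) = 0.002521
DIC = [CO2*]/α₀ = 1.293×10^-5 / 0.002521 = 5.13 mmol/kg

DIC = 5.13 mmol/kg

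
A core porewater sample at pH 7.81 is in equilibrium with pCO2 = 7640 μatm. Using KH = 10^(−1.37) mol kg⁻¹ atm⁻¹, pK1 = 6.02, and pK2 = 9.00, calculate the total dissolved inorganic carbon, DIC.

DIC = 21.7 mmol/kg

[CO2*] = KH · pCO2 = 10^(−1.37) × 7640×10^-6 = 3.259×10^-4 mol/kg
α₀ = 1/(1 + K1/[H⁺] + K1K2/[H⁺]²) = 1/(1 + 10^+1.79 + 10^+0.60) = 0.01501
DIC = [CO2*]/α₀ = 3.259×10^-4 / 0.01501 = 21.7 mmol/kg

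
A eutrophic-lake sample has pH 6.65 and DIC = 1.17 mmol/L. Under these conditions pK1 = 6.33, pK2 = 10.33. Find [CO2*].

α₀ = 1 / (1 + K1/[H⁺] + K1K2/[H⁺]²) = 1 / (1 + 10^+0.32 + 10^-3.36)
   = 1 / (1 + 2.0893 + 0.00043652) = 1/3.0897 = 0.3237
[CO2*] = α₀ × DIC = 0.3237 × 1.17 = 0.379 mmol/L

[CO2*] = 0.379 mmol/L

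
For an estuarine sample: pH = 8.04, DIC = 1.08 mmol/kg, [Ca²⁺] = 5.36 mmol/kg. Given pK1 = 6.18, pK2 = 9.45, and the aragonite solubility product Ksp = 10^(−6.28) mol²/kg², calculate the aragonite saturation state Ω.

Ω = 0.408

α₂ = 1 / (1 + [H⁺]/K2 + [H⁺]²/(K1K2)) = 1 / (1 + 10^+1.41 + 10^-0.45)
   = 1 / (1 + 25.704 + 0.35481) = 1/27.059 = 0.03696
[CO3²⁻] = α₂ × DIC = 0.03696 × 1.08 = 0.03991 mmol/kg
Ksp = 10^(−6.28) = 5.248×10^-7
Ω = [Ca²⁺][CO3²⁻]/Ksp = (5.36×10^-3)(3.991×10^-5) / 5.248×10^-7 = 0.408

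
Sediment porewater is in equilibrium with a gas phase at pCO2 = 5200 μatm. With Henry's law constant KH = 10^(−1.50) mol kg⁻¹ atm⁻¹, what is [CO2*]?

[CO2*] = 164 μmol/kg

KH = 10^(−1.50) = 3.162×10^-2 mol kg⁻¹ atm⁻¹
[CO2*] = KH · pCO2 = 3.162×10^-2 × 5200×10^-6 atm = 1.64×10^-4 mol/kg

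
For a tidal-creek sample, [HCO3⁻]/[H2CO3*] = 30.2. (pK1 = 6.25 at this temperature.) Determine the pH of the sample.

From K1 = [H⁺][HCO3⁻]/[H2CO3*]:  pH = pK1 + log₁₀([HCO3⁻]/[H2CO3*])
log₁₀(30.2) = +1.480
pH = 6.25 + (+1.480) = 7.73

pH = 7.73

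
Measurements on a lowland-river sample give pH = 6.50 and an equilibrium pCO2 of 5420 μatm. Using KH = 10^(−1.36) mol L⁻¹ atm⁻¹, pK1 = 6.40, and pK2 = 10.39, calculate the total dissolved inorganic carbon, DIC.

DIC = 0.534 mmol/L

[CO2*] = KH · pCO2 = 10^(−1.36) × 5420×10^-6 = 2.366×10^-4 mol/L
α₀ = 1/(1 + K1/[H⁺] + K1K2/[H⁺]²) = 1/(1 + 10^+0.10 + 10^-3.79) = 0.4427
DIC = [CO2*]/α₀ = 2.366×10^-4 / 0.4427 = 0.534 mmol/L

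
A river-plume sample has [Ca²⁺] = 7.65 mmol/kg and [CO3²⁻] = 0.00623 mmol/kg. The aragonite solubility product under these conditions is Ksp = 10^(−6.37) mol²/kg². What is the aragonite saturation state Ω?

Ω = 0.112

Ksp = 10^(−6.37) = 4.266×10^-7
Ω = [Ca²⁺][CO3²⁻]/Ksp = (7.65×10^-3)(0.00623×10^-3) / 4.266×10^-7 = 0.112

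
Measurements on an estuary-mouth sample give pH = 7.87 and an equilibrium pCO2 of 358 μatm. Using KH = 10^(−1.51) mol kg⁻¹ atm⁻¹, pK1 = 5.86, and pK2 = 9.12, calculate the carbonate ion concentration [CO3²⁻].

[CO3²⁻] = 0.0637 mmol/kg

[CO2*] = KH · pCO2 = 10^(−1.51) × 358×10^-6 = 1.106×10^-5 mol/kg
α₀ = 1/(1 + K1/[H⁺] + K1K2/[H⁺]²) = 1/(1 + 10^+2.01 + 10^+0.76) = 0.009167
DIC = [CO2*]/α₀ = 1.106×10^-5 / 0.009167 = 1.207 mmol/kg
[CO3²⁻] = α₂·DIC; α₂ = 0.05275, so [CO3²⁻] = 0.05275 × 1.207 = 0.0637 mmol/kg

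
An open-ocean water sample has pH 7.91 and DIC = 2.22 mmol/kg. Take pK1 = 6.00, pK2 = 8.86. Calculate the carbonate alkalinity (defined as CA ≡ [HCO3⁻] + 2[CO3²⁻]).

CA = 2.42 mmol/kg

CA = [HCO3⁻] + 2[CO3²⁻] = (α₁ + 2α₂)·DIC
At pH 7.91: [H⁺]/K1 = 10^-1.91 = 0.012303, K2/[H⁺] = 10^-0.95 = 0.11220
α₁ = 1/(1 + 0.012303 + 0.11220) = 1/1.1245 = 0.8893; α₂ = α₁·K2/[H⁺] = 0.09978
α₁ + 2α₂ = 1.0888
CA = 1.0888 × 2.22 = 2.42 mmol/kg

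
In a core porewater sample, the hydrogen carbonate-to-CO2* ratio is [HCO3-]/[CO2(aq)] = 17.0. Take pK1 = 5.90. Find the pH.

pH = 7.13

From K1 = [H⁺][HCO3-]/[CO2(aq)]:  pH = pK1 + log₁₀([HCO3-]/[CO2(aq)])
log₁₀(17.0) = +1.230
pH = 5.90 + (+1.230) = 7.13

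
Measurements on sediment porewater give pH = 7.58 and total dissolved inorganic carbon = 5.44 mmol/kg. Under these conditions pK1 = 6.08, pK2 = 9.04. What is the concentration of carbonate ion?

[CO3²⁻] = 0.177 mmol/kg

α₂ = 1 / (1 + [H⁺]/K2 + [H⁺]²/(K1K2)) = 1 / (1 + 10^+1.46 + 10^-0.04)
   = 1 / (1 + 28.840 + 0.91201) = 1/30.752 = 0.03252
[CO3²⁻] = α₂ × DIC = 0.03252 × 5.44 = 0.177 mmol/kg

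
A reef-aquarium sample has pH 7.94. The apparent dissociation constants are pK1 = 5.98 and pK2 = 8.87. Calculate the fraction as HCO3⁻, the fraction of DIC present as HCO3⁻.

α₁ = 1 / (1 + [H⁺]/K1 + K2/[H⁺]) = 1 / (1 + 10^-1.96 + 10^-0.93)
   = 1 / (1 + 0.010965 + 0.11749) = 1/1.1285 = 0.8862

α₁ = 0.886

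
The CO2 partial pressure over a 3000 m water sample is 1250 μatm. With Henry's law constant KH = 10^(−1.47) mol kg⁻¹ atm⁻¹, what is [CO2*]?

[CO2*] = 42.4 μmol/kg

KH = 10^(−1.47) = 3.388×10^-2 mol kg⁻¹ atm⁻¹
[CO2*] = KH · pCO2 = 3.388×10^-2 × 1250×10^-6 atm = 4.24×10^-5 mol/kg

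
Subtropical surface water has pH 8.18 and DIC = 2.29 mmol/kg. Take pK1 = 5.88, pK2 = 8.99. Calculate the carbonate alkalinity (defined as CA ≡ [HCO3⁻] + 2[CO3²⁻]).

CA = [HCO3⁻] + 2[CO3²⁻] = (α₁ + 2α₂)·DIC
At pH 8.18: [H⁺]/K1 = 10^-2.30 = 0.0050119, K2/[H⁺] = 10^-0.81 = 0.15488
α₁ = 1/(1 + 0.0050119 + 0.15488) = 1/1.1599 = 0.8621; α₂ = α₁·K2/[H⁺] = 0.1335
α₁ + 2α₂ = 1.1292
CA = 1.1292 × 2.29 = 2.59 mmol/kg

CA = 2.59 mmol/kg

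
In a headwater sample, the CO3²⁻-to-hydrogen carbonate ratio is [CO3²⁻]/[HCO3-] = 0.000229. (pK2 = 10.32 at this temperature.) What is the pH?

pH = 6.68

From K2 = [H⁺][CO3²⁻]/[HCO3-]:  pH = pK2 + log₁₀([CO3²⁻]/[HCO3-])
log₁₀(0.000229) = -3.640
pH = 10.32 + (-3.640) = 6.68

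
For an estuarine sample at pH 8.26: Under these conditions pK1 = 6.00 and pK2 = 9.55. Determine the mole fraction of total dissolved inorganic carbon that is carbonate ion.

α₂ = 1 / (1 + [H⁺]/K2 + [H⁺]²/(K1K2)) = 1 / (1 + 10^+1.29 + 10^-0.97)
   = 1 / (1 + 19.498 + 0.10715) = 1/20.606 = 0.04853

α₂ = 0.0485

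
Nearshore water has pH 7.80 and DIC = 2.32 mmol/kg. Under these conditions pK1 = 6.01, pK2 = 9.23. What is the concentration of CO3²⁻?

α₂ = 1 / (1 + [H⁺]/K2 + [H⁺]²/(K1K2)) = 1 / (1 + 10^+1.43 + 10^-0.36)
   = 1 / (1 + 26.915 + 0.43652) = 1/28.352 = 0.03527
[CO3²⁻] = α₂ × DIC = 0.03527 × 2.32 = 0.0818 mmol/kg

[CO3²⁻] = 0.0818 mmol/kg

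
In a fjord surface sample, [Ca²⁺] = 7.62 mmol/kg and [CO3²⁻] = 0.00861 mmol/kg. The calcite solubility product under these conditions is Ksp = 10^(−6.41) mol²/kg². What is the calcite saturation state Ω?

Ω = 0.169

Ksp = 10^(−6.41) = 3.890×10^-7
Ω = [Ca²⁺][CO3²⁻]/Ksp = (7.62×10^-3)(0.00861×10^-3) / 3.890×10^-7 = 0.169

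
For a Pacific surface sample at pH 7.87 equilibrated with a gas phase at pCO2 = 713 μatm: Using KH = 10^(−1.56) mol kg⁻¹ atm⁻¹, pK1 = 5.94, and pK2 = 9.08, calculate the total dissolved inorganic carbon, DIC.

DIC = 1.79 mmol/kg

[CO2*] = KH · pCO2 = 10^(−1.56) × 713×10^-6 = 1.964×10^-5 mol/kg
α₀ = 1/(1 + K1/[H⁺] + K1K2/[H⁺]²) = 1/(1 + 10^+1.93 + 10^+0.72) = 0.01095
DIC = [CO2*]/α₀ = 1.964×10^-5 / 0.01095 = 1.79 mmol/kg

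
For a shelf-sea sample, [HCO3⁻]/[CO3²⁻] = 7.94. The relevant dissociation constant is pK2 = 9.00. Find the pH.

From K2 = [H⁺][CO3²⁻]/[HCO3⁻]:  pH = pK2 − log₁₀([HCO3⁻]/[CO3²⁻])
log₁₀(7.94) = +0.900
pH = 9.00 − (+0.900) = 8.10

pH = 8.10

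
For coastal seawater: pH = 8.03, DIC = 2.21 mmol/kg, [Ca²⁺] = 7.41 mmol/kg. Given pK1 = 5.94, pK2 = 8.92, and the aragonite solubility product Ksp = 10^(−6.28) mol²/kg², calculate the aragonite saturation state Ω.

Ω = 3.54

α₂ = 1 / (1 + [H⁺]/K2 + [H⁺]²/(K1K2)) = 1 / (1 + 10^+0.89 + 10^-1.20)
   = 1 / (1 + 7.7625 + 0.063096) = 1/8.8256 = 0.1133
[CO3²⁻] = α₂ × DIC = 0.1133 × 2.21 = 0.2504 mmol/kg
Ksp = 10^(−6.28) = 5.248×10^-7
Ω = [Ca²⁺][CO3²⁻]/Ksp = (7.41×10^-3)(2.504×10^-4) / 5.248×10^-7 = 3.54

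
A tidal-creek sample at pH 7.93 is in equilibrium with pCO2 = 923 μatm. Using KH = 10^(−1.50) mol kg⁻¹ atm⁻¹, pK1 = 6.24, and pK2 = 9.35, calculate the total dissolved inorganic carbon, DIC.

DIC = 1.51 mmol/kg

[CO2*] = KH · pCO2 = 10^(−1.50) × 923×10^-6 = 2.919×10^-5 mol/kg
α₀ = 1/(1 + K1/[H⁺] + K1K2/[H⁺]²) = 1/(1 + 10^+1.69 + 10^+0.27) = 0.01929
DIC = [CO2*]/α₀ = 2.919×10^-5 / 0.01929 = 1.51 mmol/kg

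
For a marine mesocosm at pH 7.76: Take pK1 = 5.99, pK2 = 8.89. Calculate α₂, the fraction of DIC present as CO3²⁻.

α₂ = 0.0679

α₂ = 1 / (1 + [H⁺]/K2 + [H⁺]²/(K1K2)) = 1 / (1 + 10^+1.13 + 10^-0.64)
   = 1 / (1 + 13.490 + 0.22909) = 1/14.719 = 0.06794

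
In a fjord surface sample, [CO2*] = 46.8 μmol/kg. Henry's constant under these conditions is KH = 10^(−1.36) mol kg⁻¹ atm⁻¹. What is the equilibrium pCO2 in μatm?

pCO2 = 1070 μatm

KH = 10^(−1.36) = 4.365×10^-2 mol kg⁻¹ atm⁻¹
pCO2 = [CO2*]/KH = 46.8×10^-6 / 4.365×10^-2 = 1.07×10^-3 atm = 1070 μatm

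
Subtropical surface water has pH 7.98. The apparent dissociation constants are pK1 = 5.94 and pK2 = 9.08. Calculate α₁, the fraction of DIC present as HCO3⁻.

α₁ = 0.919

α₁ = 1 / (1 + [H⁺]/K1 + K2/[H⁺]) = 1 / (1 + 10^-2.04 + 10^-1.10)
   = 1 / (1 + 0.0091201 + 0.079433) = 1/1.0886 = 0.9187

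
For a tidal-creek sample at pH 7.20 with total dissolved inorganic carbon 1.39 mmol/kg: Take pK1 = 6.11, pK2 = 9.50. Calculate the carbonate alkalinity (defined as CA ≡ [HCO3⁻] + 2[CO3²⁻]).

CA = [HCO3⁻] + 2[CO3²⁻] = (α₁ + 2α₂)·DIC
At pH 7.20: [H⁺]/K1 = 10^-1.09 = 0.081283, K2/[H⁺] = 10^-2.30 = 0.0050119
α₁ = 1/(1 + 0.081283 + 0.0050119) = 1/1.0863 = 0.9206; α₂ = α₁·K2/[H⁺] = 0.004614
α₁ + 2α₂ = 0.9298
CA = 0.9298 × 1.39 = 1.29 mmol/kg

CA = 1.29 mmol/kg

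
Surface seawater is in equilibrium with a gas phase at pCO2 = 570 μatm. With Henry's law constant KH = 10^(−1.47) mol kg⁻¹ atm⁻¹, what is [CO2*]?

[CO2*] = 19.3 μmol/kg

KH = 10^(−1.47) = 3.388×10^-2 mol kg⁻¹ atm⁻¹
[CO2*] = KH · pCO2 = 3.388×10^-2 × 570×10^-6 atm = 1.93×10^-5 mol/kg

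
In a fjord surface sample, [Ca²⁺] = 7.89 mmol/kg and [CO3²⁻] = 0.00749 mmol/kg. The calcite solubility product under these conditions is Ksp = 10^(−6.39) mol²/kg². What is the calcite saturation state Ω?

Ω = 0.145

Ksp = 10^(−6.39) = 4.074×10^-7
Ω = [Ca²⁺][CO3²⁻]/Ksp = (7.89×10^-3)(0.00749×10^-3) / 4.074×10^-7 = 0.145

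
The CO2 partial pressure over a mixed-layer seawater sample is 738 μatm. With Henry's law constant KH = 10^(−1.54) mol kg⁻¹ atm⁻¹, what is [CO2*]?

KH = 10^(−1.54) = 2.884×10^-2 mol kg⁻¹ atm⁻¹
[CO2*] = KH · pCO2 = 2.884×10^-2 × 738×10^-6 atm = 2.13×10^-5 mol/kg

[CO2*] = 21.3 μmol/kg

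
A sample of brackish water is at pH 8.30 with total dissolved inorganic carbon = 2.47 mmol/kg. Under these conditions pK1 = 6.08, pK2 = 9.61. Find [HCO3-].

[HCO3⁻] = 2.34 mmol/kg

α₁ = 1 / (1 + [H⁺]/K1 + K2/[H⁺]) = 1 / (1 + 10^-2.22 + 10^-1.31)
   = 1 / (1 + 0.0060256 + 0.048978) = 1/1.0550 = 0.9479
[HCO3⁻] = α₁ × DIC = 0.9479 × 2.47 = 2.34 mmol/kg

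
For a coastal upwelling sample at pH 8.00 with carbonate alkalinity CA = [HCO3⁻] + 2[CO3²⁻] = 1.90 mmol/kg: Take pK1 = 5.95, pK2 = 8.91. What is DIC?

DIC = 1.73 mmol/kg

CA = [HCO3⁻] + 2[CO3²⁻] = (α₁ + 2α₂)·DIC
At pH 8.00: [H⁺]/K1 = 10^-2.05 = 0.0089125, K2/[H⁺] = 10^-0.91 = 0.12303
α₁ = 1/(1 + 0.0089125 + 0.12303) = 1/1.1319 = 0.8834; α₂ = α₁·K2/[H⁺] = 0.1087
α₁ + 2α₂ = 1.1008
DIC = CA / (α₁ + 2α₂) = 1.90 / 1.1008 = 1.73 mmol/kg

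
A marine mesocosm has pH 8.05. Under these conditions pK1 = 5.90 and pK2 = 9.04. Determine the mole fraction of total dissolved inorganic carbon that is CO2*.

α₀ = 1 / (1 + K1/[H⁺] + K1K2/[H⁺]²) = 1 / (1 + 10^+2.15 + 10^+1.16)
   = 1 / (1 + 141.25 + 14.454) = 1/156.71 = 0.006381

α₀ = 0.00638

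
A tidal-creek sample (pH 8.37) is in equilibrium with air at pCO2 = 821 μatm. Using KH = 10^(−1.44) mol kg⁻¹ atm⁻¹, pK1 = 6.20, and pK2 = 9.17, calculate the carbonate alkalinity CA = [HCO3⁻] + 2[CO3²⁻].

[CO2*] = KH · pCO2 = 10^(−1.44) × 821×10^-6 = 2.981×10^-5 mol/kg
α₀ = 1/(1 + K1/[H⁺] + K1K2/[H⁺]²) = 1/(1 + 10^+2.17 + 10^+1.37) = 0.005802
DIC = [CO2*]/α₀ = 2.981×10^-5 / 0.005802 = 5.138 mmol/kg
CA = (α₁ + 2α₂)·DIC = (0.8582 + 2×0.1360) × 5.138 = 5.81 mmol/kg

CA = 5.81 mmol/kg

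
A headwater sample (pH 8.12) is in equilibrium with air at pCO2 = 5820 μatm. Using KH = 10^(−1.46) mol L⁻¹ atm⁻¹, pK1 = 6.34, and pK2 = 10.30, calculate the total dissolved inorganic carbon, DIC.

DIC = 12.4 mmol/L

[CO2*] = KH · pCO2 = 10^(−1.46) × 5820×10^-6 = 2.018×10^-4 mol/L
α₀ = 1/(1 + K1/[H⁺] + K1K2/[H⁺]²) = 1/(1 + 10^+1.78 + 10^-0.40) = 0.01622
DIC = [CO2*]/α₀ = 2.018×10^-4 / 0.01622 = 12.4 mmol/L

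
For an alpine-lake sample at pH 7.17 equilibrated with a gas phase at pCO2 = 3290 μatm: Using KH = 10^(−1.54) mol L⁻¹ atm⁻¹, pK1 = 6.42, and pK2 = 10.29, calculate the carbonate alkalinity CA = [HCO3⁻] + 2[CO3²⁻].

CA = 0.534 mmol/L

[CO2*] = KH · pCO2 = 10^(−1.54) × 3290×10^-6 = 9.488×10^-5 mol/L
α₀ = 1/(1 + K1/[H⁺] + K1K2/[H⁺]²) = 1/(1 + 10^+0.75 + 10^-2.37) = 0.1509
DIC = [CO2*]/α₀ = 9.488×10^-5 / 0.1509 = 0.6289 mmol/L
CA = (α₁ + 2α₂)·DIC = (0.8485 + 2×0.0006436) × 0.6289 = 0.534 mmol/L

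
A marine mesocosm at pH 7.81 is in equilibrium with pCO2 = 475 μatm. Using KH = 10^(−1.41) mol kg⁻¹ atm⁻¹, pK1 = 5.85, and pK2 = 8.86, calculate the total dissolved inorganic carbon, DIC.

DIC = 1.85 mmol/kg

[CO2*] = KH · pCO2 = 10^(−1.41) × 475×10^-6 = 1.848×10^-5 mol/kg
α₀ = 1/(1 + K1/[H⁺] + K1K2/[H⁺]²) = 1/(1 + 10^+1.96 + 10^+0.91) = 0.009967
DIC = [CO2*]/α₀ = 1.848×10^-5 / 0.009967 = 1.85 mmol/kg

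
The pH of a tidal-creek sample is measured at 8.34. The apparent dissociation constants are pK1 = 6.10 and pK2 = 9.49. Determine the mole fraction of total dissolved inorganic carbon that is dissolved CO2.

α₀ = 1 / (1 + K1/[H⁺] + K1K2/[H⁺]²) = 1 / (1 + 10^+2.24 + 10^+1.09)
   = 1 / (1 + 173.78 + 12.303) = 1/187.08 = 0.005345

α₀ = 0.00535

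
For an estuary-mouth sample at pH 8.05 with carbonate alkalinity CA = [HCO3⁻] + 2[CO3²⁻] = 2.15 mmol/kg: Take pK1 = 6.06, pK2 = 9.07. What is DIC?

DIC = 2.00 mmol/kg

CA = [HCO3⁻] + 2[CO3²⁻] = (α₁ + 2α₂)·DIC
At pH 8.05: [H⁺]/K1 = 10^-1.99 = 0.010233, K2/[H⁺] = 10^-1.02 = 0.095499
α₁ = 1/(1 + 0.010233 + 0.095499) = 1/1.1057 = 0.9044; α₂ = α₁·K2/[H⁺] = 0.08637
α₁ + 2α₂ = 1.0771
DIC = CA / (α₁ + 2α₂) = 2.15 / 1.0771 = 2.00 mmol/kg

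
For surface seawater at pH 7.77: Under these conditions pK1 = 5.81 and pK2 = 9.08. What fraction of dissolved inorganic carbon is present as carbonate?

α₂ = 0.0462

α₂ = 1 / (1 + [H⁺]/K2 + [H⁺]²/(K1K2)) = 1 / (1 + 10^+1.31 + 10^-0.65)
   = 1 / (1 + 20.417 + 0.22387) = 1/21.641 = 0.04621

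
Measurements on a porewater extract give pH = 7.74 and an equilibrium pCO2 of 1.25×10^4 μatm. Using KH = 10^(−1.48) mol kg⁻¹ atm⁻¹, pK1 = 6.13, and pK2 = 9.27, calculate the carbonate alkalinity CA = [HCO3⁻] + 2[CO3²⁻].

CA = 17.9 mmol/kg

[CO2*] = KH · pCO2 = 10^(−1.48) × 1.25×10^4×10^-6 = 4.139×10^-4 mol/kg
α₀ = 1/(1 + K1/[H⁺] + K1K2/[H⁺]²) = 1/(1 + 10^+1.61 + 10^+0.08) = 0.02329
DIC = [CO2*]/α₀ = 4.139×10^-4 / 0.02329 = 17.77 mmol/kg
CA = (α₁ + 2α₂)·DIC = (0.9487 + 2×0.02800) × 17.77 = 17.9 mmol/kg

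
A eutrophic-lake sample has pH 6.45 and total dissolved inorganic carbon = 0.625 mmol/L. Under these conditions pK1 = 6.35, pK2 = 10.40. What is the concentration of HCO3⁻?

α₁ = 1 / (1 + [H⁺]/K1 + K2/[H⁺]) = 1 / (1 + 10^-0.10 + 10^-3.95)
   = 1 / (1 + 0.79433 + 0.00011220) = 1/1.7944 = 0.5573
[HCO3⁻] = α₁ × DIC = 0.5573 × 0.625 = 0.348 mmol/L

[HCO3⁻] = 0.348 mmol/L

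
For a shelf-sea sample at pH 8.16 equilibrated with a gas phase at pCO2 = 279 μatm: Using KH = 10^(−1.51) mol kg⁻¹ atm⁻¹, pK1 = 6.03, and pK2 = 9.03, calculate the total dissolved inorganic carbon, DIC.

[CO2*] = KH · pCO2 = 10^(−1.51) × 279×10^-6 = 8.622×10^-6 mol/kg
α₀ = 1/(1 + K1/[H⁺] + K1K2/[H⁺]²) = 1/(1 + 10^+2.13 + 10^+1.26) = 0.006490
DIC = [CO2*]/α₀ = 8.622×10^-6 / 0.006490 = 1.33 mmol/kg

DIC = 1.33 mmol/kg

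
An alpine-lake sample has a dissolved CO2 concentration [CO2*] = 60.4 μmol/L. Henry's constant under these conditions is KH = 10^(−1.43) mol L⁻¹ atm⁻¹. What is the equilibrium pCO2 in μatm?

pCO2 = 1630 μatm

KH = 10^(−1.43) = 3.715×10^-2 mol L⁻¹ atm⁻¹
pCO2 = [CO2*]/KH = 60.4×10^-6 / 3.715×10^-2 = 1.63×10^-3 atm = 1630 μatm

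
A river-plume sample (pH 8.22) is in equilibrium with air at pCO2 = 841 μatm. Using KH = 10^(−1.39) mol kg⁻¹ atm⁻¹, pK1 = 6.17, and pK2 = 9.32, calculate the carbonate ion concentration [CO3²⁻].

[CO2*] = KH · pCO2 = 10^(−1.39) × 841×10^-6 = 3.426×10^-5 mol/kg
α₀ = 1/(1 + K1/[H⁺] + K1K2/[H⁺]²) = 1/(1 + 10^+2.05 + 10^+0.95) = 0.008189
DIC = [CO2*]/α₀ = 3.426×10^-5 / 0.008189 = 4.184 mmol/kg
[CO3²⁻] = α₂·DIC; α₂ = 0.07298, so [CO3²⁻] = 0.07298 × 4.184 = 0.305 mmol/kg

[CO3²⁻] = 0.305 mmol/kg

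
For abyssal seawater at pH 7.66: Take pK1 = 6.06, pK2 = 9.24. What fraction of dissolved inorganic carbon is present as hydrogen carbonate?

α₁ = 1 / (1 + [H⁺]/K1 + K2/[H⁺]) = 1 / (1 + 10^-1.60 + 10^-1.58)
   = 1 / (1 + 0.025119 + 0.026303) = 1/1.0514 = 0.9511

α₁ = 0.951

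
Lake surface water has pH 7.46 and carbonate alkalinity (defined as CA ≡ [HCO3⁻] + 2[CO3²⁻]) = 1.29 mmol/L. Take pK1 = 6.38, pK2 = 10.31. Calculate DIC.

DIC = 1.40 mmol/L

CA = [HCO3⁻] + 2[CO3²⁻] = (α₁ + 2α₂)·DIC
At pH 7.46: [H⁺]/K1 = 10^-1.08 = 0.083176, K2/[H⁺] = 10^-2.85 = 0.0014125
α₁ = 1/(1 + 0.083176 + 0.0014125) = 1/1.0846 = 0.9220; α₂ = α₁·K2/[H⁺] = 0.001302
α₁ + 2α₂ = 0.9246
DIC = CA / (α₁ + 2α₂) = 1.29 / 0.9246 = 1.40 mmol/L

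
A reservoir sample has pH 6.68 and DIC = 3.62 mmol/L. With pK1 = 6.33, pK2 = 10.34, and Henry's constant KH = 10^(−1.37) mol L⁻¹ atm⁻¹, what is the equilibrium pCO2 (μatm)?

pCO2 = 2.62×10^4 μatm

α₀ = 1 / (1 + K1/[H⁺] + K1K2/[H⁺]²) = 1 / (1 + 10^+0.35 + 10^-3.31)
   = 1 / (1 + 2.2387 + 0.00048978) = 1/3.2392 = 0.3087
[CO2*] = α₀ × DIC = 0.3087 × 3.62 = 1.118 mmol/L
pCO2 = [CO2*]/KH = 1.118×10^-3 / 4.266×10^-2 = 2.62×10^4 μatm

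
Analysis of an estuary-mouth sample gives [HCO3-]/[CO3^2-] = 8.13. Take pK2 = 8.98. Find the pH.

From K2 = [H⁺][CO3^2-]/[HCO3-]:  pH = pK2 − log₁₀([HCO3-]/[CO3^2-])
log₁₀(8.13) = +0.910
pH = 8.98 − (+0.910) = 8.07

pH = 8.07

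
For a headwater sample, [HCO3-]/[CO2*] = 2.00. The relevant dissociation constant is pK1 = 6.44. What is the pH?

From K1 = [H⁺][HCO3-]/[CO2*]:  pH = pK1 + log₁₀([HCO3-]/[CO2*])
log₁₀(2.00) = +0.301
pH = 6.44 + (+0.301) = 6.74

pH = 6.74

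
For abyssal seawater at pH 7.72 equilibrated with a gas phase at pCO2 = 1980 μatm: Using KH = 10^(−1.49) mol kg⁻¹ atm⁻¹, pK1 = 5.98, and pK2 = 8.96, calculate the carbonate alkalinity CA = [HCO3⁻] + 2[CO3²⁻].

CA = 3.93 mmol/kg

[CO2*] = KH · pCO2 = 10^(−1.49) × 1980×10^-6 = 6.407×10^-5 mol/kg
α₀ = 1/(1 + K1/[H⁺] + K1K2/[H⁺]²) = 1/(1 + 10^+1.74 + 10^+0.50) = 0.01692
DIC = [CO2*]/α₀ = 6.407×10^-5 / 0.01692 = 3.788 mmol/kg
CA = (α₁ + 2α₂)·DIC = (0.9296 + 2×0.05349) × 3.788 = 3.93 mmol/kg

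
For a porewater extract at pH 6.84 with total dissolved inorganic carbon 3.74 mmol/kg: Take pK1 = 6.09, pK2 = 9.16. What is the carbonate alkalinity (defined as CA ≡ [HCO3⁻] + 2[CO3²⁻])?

CA = [HCO3⁻] + 2[CO3²⁻] = (α₁ + 2α₂)·DIC
At pH 6.84: [H⁺]/K1 = 10^-0.75 = 0.17783, K2/[H⁺] = 10^-2.32 = 0.0047863
α₁ = 1/(1 + 0.17783 + 0.0047863) = 1/1.1826 = 0.8456; α₂ = α₁·K2/[H⁺] = 0.004047
α₁ + 2α₂ = 0.8537
CA = 0.8537 × 3.74 = 3.19 mmol/kg

CA = 3.19 mmol/kg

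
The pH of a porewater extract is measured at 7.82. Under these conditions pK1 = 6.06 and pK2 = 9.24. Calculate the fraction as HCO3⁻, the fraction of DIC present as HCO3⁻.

α₁ = 1 / (1 + [H⁺]/K1 + K2/[H⁺]) = 1 / (1 + 10^-1.76 + 10^-1.42)
   = 1 / (1 + 0.017378 + 0.038019) = 1/1.0554 = 0.9475

α₁ = 0.948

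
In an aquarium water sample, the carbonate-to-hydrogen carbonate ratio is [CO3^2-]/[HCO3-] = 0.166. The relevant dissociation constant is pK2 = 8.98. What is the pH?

pH = 8.20

From K2 = [H⁺][CO3^2-]/[HCO3-]:  pH = pK2 + log₁₀([CO3^2-]/[HCO3-])
log₁₀(0.166) = -0.780
pH = 8.98 + (-0.780) = 8.20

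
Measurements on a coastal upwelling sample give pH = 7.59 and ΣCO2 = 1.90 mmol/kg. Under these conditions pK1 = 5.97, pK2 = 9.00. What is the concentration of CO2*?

α₀ = 1 / (1 + K1/[H⁺] + K1K2/[H⁺]²) = 1 / (1 + 10^+1.62 + 10^+0.21)
   = 1 / (1 + 41.687 + 1.6218) = 1/44.309 = 0.02257
[CO2*] = α₀ × DIC = 0.02257 × 1.90 = 0.0429 mmol/kg

[CO2*] = 0.0429 mmol/kg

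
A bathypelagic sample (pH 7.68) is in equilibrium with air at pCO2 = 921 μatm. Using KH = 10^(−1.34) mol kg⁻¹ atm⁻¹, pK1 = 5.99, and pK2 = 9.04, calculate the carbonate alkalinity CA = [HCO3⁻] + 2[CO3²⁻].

CA = 2.24 mmol/kg

[CO2*] = KH · pCO2 = 10^(−1.34) × 921×10^-6 = 4.210×10^-5 mol/kg
α₀ = 1/(1 + K1/[H⁺] + K1K2/[H⁺]²) = 1/(1 + 10^+1.69 + 10^+0.33) = 0.01919
DIC = [CO2*]/α₀ = 4.210×10^-5 / 0.01919 = 2.194 mmol/kg
CA = (α₁ + 2α₂)·DIC = (0.9398 + 2×0.04102) × 2.194 = 2.24 mmol/kg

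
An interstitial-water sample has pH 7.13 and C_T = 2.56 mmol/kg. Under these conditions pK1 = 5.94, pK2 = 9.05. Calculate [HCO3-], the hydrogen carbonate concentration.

α₁ = 1 / (1 + [H⁺]/K1 + K2/[H⁺]) = 1 / (1 + 10^-1.19 + 10^-1.92)
   = 1 / (1 + 0.064565 + 0.012023) = 1/1.0766 = 0.9289
[HCO3⁻] = α₁ × DIC = 0.9289 × 2.56 = 2.38 mmol/kg

[HCO3⁻] = 2.38 mmol/kg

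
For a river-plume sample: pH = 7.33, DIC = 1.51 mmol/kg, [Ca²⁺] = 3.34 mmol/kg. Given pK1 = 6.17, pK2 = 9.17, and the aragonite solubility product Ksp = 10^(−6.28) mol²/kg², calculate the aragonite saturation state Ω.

Ω = 0.128

α₂ = 1 / (1 + [H⁺]/K2 + [H⁺]²/(K1K2)) = 1 / (1 + 10^+1.84 + 10^+0.68)
   = 1 / (1 + 69.183 + 4.7863) = 1/74.969 = 0.01334
[CO3²⁻] = α₂ × DIC = 0.01334 × 1.51 = 0.02014 mmol/kg
Ksp = 10^(−6.28) = 5.248×10^-7
Ω = [Ca²⁺][CO3²⁻]/Ksp = (3.34×10^-3)(2.014×10^-5) / 5.248×10^-7 = 0.128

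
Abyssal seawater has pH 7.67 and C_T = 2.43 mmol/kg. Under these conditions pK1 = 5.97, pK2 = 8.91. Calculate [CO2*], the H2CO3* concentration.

[CO2*] = 0.0450 mmol/kg

α₀ = 1 / (1 + K1/[H⁺] + K1K2/[H⁺]²) = 1 / (1 + 10^+1.70 + 10^+0.46)
   = 1 / (1 + 50.119 + 2.8840) = 1/54.003 = 0.01852
[CO2*] = α₀ × DIC = 0.01852 × 2.43 = 0.0450 mmol/kg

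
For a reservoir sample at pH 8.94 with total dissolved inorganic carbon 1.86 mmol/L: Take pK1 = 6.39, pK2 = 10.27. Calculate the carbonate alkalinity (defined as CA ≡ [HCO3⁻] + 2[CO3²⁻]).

CA = [HCO3⁻] + 2[CO3²⁻] = (α₁ + 2α₂)·DIC
At pH 8.94: [H⁺]/K1 = 10^-2.55 = 0.0028184, K2/[H⁺] = 10^-1.33 = 0.046774
α₁ = 1/(1 + 0.0028184 + 0.046774) = 1/1.0496 = 0.9528; α₂ = α₁·K2/[H⁺] = 0.04456
α₁ + 2α₂ = 1.0419
CA = 1.0419 × 1.86 = 1.94 mmol/L

CA = 1.94 mmol/L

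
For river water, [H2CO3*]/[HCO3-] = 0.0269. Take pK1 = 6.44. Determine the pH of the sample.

From K1 = [H⁺][HCO3-]/[H2CO3*]:  pH = pK1 − log₁₀([H2CO3*]/[HCO3-])
log₁₀(0.0269) = -1.570
pH = 6.44 − (-1.570) = 8.01

pH = 8.01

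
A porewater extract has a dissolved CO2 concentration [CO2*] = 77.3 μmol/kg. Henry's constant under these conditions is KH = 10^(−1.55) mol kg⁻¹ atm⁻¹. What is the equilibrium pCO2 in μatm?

KH = 10^(−1.55) = 2.818×10^-2 mol kg⁻¹ atm⁻¹
pCO2 = [CO2*]/KH = 77.3×10^-6 / 2.818×10^-2 = 2.74×10^-3 atm = 2740 μatm

pCO2 = 2740 μatm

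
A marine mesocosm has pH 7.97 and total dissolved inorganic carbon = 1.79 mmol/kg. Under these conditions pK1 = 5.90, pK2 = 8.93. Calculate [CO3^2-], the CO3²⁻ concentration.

α₂ = 1 / (1 + [H⁺]/K2 + [H⁺]²/(K1K2)) = 1 / (1 + 10^+0.96 + 10^-1.11)
   = 1 / (1 + 9.1201 + 0.077625) = 1/10.198 = 0.09806
[CO3²⁻] = α₂ × DIC = 0.09806 × 1.79 = 0.176 mmol/kg

[CO3²⁻] = 0.176 mmol/kg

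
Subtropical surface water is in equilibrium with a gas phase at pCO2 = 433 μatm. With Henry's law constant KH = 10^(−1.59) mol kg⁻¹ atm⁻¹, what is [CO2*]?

KH = 10^(−1.59) = 2.570×10^-2 mol kg⁻¹ atm⁻¹
[CO2*] = KH · pCO2 = 2.570×10^-2 × 433×10^-6 atm = 1.11×10^-5 mol/kg

[CO2*] = 11.1 μmol/kg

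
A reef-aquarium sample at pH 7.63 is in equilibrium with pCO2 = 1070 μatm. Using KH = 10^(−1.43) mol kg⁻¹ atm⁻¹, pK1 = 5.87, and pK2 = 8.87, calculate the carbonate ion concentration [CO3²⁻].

[CO2*] = KH · pCO2 = 10^(−1.43) × 1070×10^-6 = 3.975×10^-5 mol/kg
α₀ = 1/(1 + K1/[H⁺] + K1K2/[H⁺]²) = 1/(1 + 10^+1.76 + 10^+0.52) = 0.01617
DIC = [CO2*]/α₀ = 3.975×10^-5 / 0.01617 = 2.459 mmol/kg
[CO3²⁻] = α₂·DIC; α₂ = 0.05353, so [CO3²⁻] = 0.05353 × 2.459 = 0.132 mmol/kg

[CO3²⁻] = 0.132 mmol/kg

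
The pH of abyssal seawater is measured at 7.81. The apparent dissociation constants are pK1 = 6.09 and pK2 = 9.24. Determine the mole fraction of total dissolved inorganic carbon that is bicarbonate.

α₁ = 1 / (1 + [H⁺]/K1 + K2/[H⁺]) = 1 / (1 + 10^-1.72 + 10^-1.43)
   = 1 / (1 + 0.019055 + 0.037154) = 1/1.0562 = 0.9468

α₁ = 0.947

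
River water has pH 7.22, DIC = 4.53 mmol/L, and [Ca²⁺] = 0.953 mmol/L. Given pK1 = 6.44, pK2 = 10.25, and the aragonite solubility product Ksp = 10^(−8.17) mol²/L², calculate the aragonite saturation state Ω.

α₂ = 1 / (1 + [H⁺]/K2 + [H⁺]²/(K1K2)) = 1 / (1 + 10^+3.03 + 10^+2.25)
   = 1 / (1 + 1071.5 + 177.83) = 1/1250.3 = 0.0007998
[CO3²⁻] = α₂ × DIC = 0.0007998 × 4.53 = 0.003623 mmol/L = 3.623 μmol/L
Ksp = 10^(−8.17) = 6.761×10^-9
Ω = [Ca²⁺][CO3²⁻]/Ksp = (0.953×10^-3)(3.623×10^-6) / 6.761×10^-9 = 0.511

Ω = 0.511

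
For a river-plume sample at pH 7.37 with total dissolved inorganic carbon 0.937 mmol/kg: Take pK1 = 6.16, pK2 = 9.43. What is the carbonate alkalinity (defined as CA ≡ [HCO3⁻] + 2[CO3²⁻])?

CA = 0.891 mmol/kg

CA = [HCO3⁻] + 2[CO3²⁻] = (α₁ + 2α₂)·DIC
At pH 7.37: [H⁺]/K1 = 10^-1.21 = 0.061660, K2/[H⁺] = 10^-2.06 = 0.0087096
α₁ = 1/(1 + 0.061660 + 0.0087096) = 1/1.0704 = 0.9343; α₂ = α₁·K2/[H⁺] = 0.008137
α₁ + 2α₂ = 0.9505
CA = 0.9505 × 0.937 = 0.891 mmol/kg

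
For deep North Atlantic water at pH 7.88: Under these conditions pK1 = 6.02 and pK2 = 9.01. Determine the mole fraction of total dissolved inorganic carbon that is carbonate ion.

α₂ = 1 / (1 + [H⁺]/K2 + [H⁺]²/(K1K2)) = 1 / (1 + 10^+1.13 + 10^-0.73)
   = 1 / (1 + 13.490 + 0.18621) = 1/14.676 = 0.06814

α₂ = 0.0681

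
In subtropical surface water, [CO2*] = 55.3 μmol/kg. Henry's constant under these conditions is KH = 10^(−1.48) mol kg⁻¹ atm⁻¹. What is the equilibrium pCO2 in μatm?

pCO2 = 1670 μatm

KH = 10^(−1.48) = 3.311×10^-2 mol kg⁻¹ atm⁻¹
pCO2 = [CO2*]/KH = 55.3×10^-6 / 3.311×10^-2 = 1.67×10^-3 atm = 1670 μatm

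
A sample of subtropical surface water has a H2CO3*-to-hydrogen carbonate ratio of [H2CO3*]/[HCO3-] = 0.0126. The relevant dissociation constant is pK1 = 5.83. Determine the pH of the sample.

pH = 7.73

From K1 = [H⁺][HCO3-]/[H2CO3*]:  pH = pK1 − log₁₀([H2CO3*]/[HCO3-])
log₁₀(0.0126) = -1.900
pH = 5.83 − (-1.900) = 7.73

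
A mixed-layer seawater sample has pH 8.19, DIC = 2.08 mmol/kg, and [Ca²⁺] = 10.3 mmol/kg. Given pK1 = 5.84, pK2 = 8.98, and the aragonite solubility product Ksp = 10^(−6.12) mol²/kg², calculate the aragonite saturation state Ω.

α₂ = 1 / (1 + [H⁺]/K2 + [H⁺]²/(K1K2)) = 1 / (1 + 10^+0.79 + 10^-1.56)
   = 1 / (1 + 6.1660 + 0.027542) = 1/7.1935 = 0.1390
[CO3²⁻] = α₂ × DIC = 0.1390 × 2.08 = 0.2892 mmol/kg
Ksp = 10^(−6.12) = 7.586×10^-7
Ω = [Ca²⁺][CO3²⁻]/Ksp = (10.3×10^-3)(2.892×10^-4) / 7.586×10^-7 = 3.93

Ω = 3.93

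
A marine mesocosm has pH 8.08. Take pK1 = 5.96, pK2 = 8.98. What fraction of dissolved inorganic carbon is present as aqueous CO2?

α₀ = 1 / (1 + K1/[H⁺] + K1K2/[H⁺]²) = 1 / (1 + 10^+2.12 + 10^+1.22)
   = 1 / (1 + 131.83 + 16.596) = 1/149.42 = 0.006692

α₀ = 0.00669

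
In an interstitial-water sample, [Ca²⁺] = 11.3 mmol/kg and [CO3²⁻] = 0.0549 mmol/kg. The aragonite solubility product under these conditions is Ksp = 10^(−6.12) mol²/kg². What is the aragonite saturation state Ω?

Ksp = 10^(−6.12) = 7.586×10^-7
Ω = [Ca²⁺][CO3²⁻]/Ksp = (11.3×10^-3)(0.0549×10^-3) / 7.586×10^-7 = 0.818

Ω = 0.818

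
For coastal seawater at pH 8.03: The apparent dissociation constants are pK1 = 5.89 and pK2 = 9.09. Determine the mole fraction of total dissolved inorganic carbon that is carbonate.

α₂ = 0.0796

α₂ = 1 / (1 + [H⁺]/K2 + [H⁺]²/(K1K2)) = 1 / (1 + 10^+1.06 + 10^-1.08)
   = 1 / (1 + 11.482 + 0.083176) = 1/12.565 = 0.07959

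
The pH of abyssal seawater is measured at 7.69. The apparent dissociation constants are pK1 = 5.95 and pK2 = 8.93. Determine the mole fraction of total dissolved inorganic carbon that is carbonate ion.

α₂ = 0.0535

α₂ = 1 / (1 + [H⁺]/K2 + [H⁺]²/(K1K2)) = 1 / (1 + 10^+1.24 + 10^-0.50)
   = 1 / (1 + 17.378 + 0.31623) = 1/18.694 = 0.05349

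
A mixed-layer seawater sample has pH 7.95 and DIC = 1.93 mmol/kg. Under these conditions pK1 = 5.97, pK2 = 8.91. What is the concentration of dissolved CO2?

α₀ = 1 / (1 + K1/[H⁺] + K1K2/[H⁺]²) = 1 / (1 + 10^+1.98 + 10^+1.02)
   = 1 / (1 + 95.499 + 10.471) = 1/106.97 = 0.009348
[CO2*] = α₀ × DIC = 0.009348 × 1.93 = 0.0180 mmol/kg = 18.0 μmol/kg

[CO2*] = 18.0 μmol/kg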